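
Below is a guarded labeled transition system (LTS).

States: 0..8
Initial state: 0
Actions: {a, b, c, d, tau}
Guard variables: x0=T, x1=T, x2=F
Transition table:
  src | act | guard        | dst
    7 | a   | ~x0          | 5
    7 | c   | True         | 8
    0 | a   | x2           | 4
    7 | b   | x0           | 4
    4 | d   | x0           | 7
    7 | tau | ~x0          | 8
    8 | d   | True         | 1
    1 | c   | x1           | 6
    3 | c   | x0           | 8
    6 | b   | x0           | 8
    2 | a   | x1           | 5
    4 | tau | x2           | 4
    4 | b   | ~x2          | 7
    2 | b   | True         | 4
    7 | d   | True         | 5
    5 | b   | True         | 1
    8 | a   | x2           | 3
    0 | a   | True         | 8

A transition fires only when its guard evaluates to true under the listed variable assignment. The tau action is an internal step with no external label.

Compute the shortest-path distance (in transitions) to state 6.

Answer: 3

Working:
Layered search for 6:
  depth 0: {0}
  depth 1: {8}
  depth 2: {1}
  depth 3: {6}
first hit 6 at d=3 via a·d·c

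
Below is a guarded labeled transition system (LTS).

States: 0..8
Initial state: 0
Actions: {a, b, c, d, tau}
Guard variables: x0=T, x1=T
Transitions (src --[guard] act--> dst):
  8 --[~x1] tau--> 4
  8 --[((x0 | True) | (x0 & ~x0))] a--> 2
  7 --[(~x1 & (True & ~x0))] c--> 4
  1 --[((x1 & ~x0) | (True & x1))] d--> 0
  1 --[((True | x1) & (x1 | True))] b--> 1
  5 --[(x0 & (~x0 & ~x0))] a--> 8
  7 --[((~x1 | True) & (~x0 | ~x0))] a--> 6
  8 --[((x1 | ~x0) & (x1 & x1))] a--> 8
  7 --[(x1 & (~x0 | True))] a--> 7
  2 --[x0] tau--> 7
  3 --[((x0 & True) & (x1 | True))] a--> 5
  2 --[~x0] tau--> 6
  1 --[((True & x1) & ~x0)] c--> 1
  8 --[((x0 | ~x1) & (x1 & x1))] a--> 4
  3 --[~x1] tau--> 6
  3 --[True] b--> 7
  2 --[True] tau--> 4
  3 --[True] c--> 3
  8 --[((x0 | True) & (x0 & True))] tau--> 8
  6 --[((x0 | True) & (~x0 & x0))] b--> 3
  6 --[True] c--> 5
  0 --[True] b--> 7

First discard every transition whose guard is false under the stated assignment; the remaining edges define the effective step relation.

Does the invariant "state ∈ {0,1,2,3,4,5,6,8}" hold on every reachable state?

Answer: INVARIANT VIOLATED at state 7

Working:
Safe = {0,1,2,3,4,5,6,8}
Reachable = {0,7}
  0: safe
  7: outside
reach 7 via b — violates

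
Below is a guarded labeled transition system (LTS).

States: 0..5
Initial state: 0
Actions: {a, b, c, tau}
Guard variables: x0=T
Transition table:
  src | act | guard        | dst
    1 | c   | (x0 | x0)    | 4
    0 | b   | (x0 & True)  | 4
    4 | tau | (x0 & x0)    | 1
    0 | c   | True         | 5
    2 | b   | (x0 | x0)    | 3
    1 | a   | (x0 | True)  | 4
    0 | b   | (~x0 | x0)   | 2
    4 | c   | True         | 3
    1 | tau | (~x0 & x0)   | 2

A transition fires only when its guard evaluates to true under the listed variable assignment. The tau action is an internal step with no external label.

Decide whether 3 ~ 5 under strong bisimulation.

Bisimulation quotient by refinement:
  round 0: {{0,1,2,3,4,5}}
  round 1: {{0},{1},{2},{3,5},{4}}
stable after 2 split(s): 5 block(s)
[3]={3,5}  [5]={3,5}

Answer: BISIMILAR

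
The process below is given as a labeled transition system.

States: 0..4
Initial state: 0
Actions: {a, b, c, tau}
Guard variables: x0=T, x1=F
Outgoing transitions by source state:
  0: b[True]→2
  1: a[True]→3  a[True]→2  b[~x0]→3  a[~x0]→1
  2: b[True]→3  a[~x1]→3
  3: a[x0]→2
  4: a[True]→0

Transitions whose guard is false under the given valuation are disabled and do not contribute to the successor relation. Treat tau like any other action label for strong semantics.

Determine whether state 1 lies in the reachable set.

Answer: UNREACHABLE

Working:
After dropping false guards: 7 live edges.
Layer 0: {0}
Layer 1: {2}  total {0,2}
Layer 2: {3}  total {0,2,3}
Reach set: {0,2,3}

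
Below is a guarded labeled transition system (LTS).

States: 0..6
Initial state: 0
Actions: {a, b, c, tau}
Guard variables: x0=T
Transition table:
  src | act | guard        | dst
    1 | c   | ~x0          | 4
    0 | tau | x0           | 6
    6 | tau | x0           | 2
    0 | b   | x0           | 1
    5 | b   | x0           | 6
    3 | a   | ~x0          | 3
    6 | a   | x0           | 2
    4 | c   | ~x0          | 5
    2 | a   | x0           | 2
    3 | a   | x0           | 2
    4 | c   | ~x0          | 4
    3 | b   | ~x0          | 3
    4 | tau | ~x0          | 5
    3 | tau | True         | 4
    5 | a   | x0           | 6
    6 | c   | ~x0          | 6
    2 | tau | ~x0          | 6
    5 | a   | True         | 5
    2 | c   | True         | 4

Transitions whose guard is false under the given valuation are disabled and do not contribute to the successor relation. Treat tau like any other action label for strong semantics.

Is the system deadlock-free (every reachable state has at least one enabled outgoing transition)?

Reachable = {0,1,2,4,6}
  0: b→1  tau→6  [2 exit(s)]
  1: ∅  [STUCK]
  2: a→2  c→4  [2 exit(s)]
  4: ∅  [STUCK]
  6: a→2  tau→2  [2 exit(s)]
witness 1: b

Answer: DEADLOCK at state 1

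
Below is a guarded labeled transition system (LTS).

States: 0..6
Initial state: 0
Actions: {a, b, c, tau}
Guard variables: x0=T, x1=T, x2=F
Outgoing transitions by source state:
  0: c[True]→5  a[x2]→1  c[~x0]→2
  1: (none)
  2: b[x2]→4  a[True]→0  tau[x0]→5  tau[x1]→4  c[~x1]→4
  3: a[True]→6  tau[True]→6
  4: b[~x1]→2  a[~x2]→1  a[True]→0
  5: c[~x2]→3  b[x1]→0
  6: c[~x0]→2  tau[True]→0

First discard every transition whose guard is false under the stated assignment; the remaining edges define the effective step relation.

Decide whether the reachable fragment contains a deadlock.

R = {0,3,5,6}
  0: c→5  [1 out]
  3: a→6  tau→6  [2 out]
  5: b→0  c→3  [2 out]
  6: tau→0  [1 out]

Answer: DEADLOCK-FREE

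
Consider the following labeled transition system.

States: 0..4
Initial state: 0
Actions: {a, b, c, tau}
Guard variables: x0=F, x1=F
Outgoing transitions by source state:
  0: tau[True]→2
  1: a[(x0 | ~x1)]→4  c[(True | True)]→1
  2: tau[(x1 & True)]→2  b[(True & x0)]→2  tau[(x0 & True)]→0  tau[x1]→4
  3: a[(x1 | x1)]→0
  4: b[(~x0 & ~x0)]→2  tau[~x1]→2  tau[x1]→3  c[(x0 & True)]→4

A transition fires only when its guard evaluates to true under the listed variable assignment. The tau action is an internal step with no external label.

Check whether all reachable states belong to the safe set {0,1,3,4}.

Answer: INVARIANT VIOLATED at state 2

Trace:
Allowed set {0,1,3,4}
R = {0,2}
  0: safe
  2: VIOLATES
witness against invariant: tau → 2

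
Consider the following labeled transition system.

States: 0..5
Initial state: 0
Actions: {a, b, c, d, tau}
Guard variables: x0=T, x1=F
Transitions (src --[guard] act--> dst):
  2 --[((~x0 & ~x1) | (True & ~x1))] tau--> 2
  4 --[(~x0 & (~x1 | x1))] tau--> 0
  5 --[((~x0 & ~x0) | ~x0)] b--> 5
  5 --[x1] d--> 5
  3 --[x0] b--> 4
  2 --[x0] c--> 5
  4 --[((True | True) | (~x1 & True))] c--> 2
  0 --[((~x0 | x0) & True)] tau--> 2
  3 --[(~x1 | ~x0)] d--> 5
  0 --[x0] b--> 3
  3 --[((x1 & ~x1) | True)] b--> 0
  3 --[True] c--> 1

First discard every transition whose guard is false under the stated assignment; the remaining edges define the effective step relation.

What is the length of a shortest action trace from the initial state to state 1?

Answer: 2

Analysis:
Layered search for 1:
  Layer 0: {0}
  Layer 1: {2,3}
  Layer 2: {1,4,5}
1 enters at depth 2; path b·c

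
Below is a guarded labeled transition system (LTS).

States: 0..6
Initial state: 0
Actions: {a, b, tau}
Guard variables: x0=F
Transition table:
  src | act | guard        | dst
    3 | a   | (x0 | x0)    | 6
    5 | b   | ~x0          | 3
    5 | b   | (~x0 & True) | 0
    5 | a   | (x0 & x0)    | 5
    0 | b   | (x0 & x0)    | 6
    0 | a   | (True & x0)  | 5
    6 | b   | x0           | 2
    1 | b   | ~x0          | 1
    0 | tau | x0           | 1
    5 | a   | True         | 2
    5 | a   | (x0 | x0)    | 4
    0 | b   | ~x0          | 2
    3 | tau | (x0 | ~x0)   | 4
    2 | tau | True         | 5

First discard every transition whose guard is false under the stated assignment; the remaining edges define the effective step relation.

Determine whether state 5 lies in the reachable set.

7 transition(s) survive guard evaluation.
depth 0: {0}
depth 1: {2}  now seen {0,2}
depth 2: {5}  now seen {0,2,5}
depth 3: {3}  now seen {0,2,3,5}
depth 4: {4}  now seen {0,2,3,4,5}
Reach set: {0,2,3,4,5}
trace reaching 5: b·tau

Answer: REACHABLE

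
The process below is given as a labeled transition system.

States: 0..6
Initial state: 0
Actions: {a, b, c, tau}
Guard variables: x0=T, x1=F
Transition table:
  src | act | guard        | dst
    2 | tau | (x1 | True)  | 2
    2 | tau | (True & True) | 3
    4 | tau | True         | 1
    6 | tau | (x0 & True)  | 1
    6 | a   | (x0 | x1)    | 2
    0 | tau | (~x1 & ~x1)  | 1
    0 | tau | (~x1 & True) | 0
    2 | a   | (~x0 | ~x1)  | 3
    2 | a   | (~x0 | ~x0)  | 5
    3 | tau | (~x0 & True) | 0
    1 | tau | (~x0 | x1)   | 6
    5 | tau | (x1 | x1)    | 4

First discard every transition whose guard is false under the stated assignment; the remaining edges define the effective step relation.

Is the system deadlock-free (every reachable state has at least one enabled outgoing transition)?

Reachable = {0,1}
  0: tau→0  tau→1  [2 exit(s)]
  1: ∅  [deadlock]
Path to 1: tau

Answer: DEADLOCK at state 1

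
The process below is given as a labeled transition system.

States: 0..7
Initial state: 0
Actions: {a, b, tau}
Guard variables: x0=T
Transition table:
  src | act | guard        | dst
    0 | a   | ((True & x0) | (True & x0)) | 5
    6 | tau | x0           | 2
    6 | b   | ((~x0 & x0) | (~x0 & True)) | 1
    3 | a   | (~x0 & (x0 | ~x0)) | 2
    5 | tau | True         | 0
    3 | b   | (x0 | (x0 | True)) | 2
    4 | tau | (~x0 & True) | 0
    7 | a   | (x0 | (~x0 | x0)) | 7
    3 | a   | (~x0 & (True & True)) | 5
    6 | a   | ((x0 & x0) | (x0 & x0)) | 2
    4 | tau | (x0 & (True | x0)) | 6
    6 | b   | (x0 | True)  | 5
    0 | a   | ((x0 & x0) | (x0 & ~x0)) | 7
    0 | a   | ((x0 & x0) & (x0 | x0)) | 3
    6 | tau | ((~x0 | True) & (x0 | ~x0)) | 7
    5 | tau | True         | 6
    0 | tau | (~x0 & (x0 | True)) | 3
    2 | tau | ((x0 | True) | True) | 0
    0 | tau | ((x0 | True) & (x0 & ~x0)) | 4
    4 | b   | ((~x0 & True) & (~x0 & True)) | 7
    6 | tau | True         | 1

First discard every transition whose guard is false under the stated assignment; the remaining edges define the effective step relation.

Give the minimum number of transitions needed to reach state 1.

Layered search for 1:
  depth 0: {0}
  depth 1: {3,5,7}
  depth 2: {2,6}
  depth 3: {1}
1 enters at depth 3; path a·tau·tau

Answer: 3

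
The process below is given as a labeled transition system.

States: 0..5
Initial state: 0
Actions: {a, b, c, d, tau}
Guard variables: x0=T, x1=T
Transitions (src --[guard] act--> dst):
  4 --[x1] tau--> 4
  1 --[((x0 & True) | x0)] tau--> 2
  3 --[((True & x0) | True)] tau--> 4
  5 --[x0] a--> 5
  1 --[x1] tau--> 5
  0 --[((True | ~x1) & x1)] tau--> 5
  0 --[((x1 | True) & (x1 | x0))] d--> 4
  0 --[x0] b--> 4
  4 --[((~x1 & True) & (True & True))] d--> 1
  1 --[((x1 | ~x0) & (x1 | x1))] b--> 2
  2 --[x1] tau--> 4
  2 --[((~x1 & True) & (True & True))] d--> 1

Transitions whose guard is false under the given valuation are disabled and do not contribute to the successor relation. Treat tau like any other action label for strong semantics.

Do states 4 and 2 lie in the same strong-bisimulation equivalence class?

Compute ~ classes (split until stable):
  π0 = {{0,1,2,3,4,5}}
  π1 = {{0},{1},{2,3,4},{5}}
Fixed point at round 2; 4 class(es).
[4]={2,3,4}  [2]={2,3,4}

Answer: BISIMILAR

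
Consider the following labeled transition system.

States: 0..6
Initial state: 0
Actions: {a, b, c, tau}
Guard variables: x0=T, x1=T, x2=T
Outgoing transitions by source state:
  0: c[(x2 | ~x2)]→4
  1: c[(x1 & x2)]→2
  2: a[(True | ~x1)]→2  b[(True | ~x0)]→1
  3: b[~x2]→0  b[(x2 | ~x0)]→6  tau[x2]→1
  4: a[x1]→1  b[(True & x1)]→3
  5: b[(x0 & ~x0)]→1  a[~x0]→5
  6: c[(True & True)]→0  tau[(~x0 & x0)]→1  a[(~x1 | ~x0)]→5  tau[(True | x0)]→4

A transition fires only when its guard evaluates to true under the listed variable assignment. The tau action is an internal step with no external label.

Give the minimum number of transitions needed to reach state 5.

Answer: UNREACHABLE

Trace:
Layered search for 5:
  L0 = {0}
  L1 = {4}
  L2 = {1,3}
  L3 = {2,6}
5 never appears.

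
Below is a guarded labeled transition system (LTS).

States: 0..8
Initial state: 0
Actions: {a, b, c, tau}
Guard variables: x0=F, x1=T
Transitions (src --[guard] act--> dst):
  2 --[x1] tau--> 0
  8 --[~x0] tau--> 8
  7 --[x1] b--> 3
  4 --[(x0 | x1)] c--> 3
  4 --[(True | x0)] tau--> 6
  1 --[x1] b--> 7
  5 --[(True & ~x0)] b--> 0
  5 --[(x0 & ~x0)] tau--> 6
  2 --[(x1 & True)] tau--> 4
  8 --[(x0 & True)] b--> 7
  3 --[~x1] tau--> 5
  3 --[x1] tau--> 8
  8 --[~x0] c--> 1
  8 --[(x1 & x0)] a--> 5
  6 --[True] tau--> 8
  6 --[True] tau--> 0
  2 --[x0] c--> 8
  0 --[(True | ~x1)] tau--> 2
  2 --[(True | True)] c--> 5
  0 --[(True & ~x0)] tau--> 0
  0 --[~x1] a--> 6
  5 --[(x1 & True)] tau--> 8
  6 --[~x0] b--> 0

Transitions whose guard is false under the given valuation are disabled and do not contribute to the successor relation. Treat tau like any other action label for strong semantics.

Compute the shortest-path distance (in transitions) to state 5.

BFS to 5:
  depth 0: {0}
  depth 1: {2}
  depth 2: {4,5}
first hit 5 at d=2 via tau·c

Answer: 2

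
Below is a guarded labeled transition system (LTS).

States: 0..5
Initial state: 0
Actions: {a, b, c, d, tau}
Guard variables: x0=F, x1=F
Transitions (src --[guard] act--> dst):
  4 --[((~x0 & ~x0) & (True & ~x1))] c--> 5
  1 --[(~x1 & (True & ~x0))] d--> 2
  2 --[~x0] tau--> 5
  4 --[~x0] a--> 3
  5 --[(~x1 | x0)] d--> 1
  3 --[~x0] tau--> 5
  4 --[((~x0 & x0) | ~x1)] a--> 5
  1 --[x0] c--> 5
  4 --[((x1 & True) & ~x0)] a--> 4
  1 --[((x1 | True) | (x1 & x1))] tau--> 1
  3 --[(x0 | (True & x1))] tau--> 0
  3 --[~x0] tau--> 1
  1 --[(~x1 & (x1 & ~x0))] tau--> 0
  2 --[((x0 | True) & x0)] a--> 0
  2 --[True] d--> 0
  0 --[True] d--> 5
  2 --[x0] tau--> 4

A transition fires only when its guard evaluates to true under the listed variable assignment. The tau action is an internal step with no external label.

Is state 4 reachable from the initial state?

Answer: UNREACHABLE

Trace:
11 transition(s) survive guard evaluation.
L0 = {0}
L1 = {5}  cumulative {0,5}
L2 = {1}  cumulative {0,1,5}
L3 = {2}  cumulative {0,1,2,5}
R = {0,1,2,5}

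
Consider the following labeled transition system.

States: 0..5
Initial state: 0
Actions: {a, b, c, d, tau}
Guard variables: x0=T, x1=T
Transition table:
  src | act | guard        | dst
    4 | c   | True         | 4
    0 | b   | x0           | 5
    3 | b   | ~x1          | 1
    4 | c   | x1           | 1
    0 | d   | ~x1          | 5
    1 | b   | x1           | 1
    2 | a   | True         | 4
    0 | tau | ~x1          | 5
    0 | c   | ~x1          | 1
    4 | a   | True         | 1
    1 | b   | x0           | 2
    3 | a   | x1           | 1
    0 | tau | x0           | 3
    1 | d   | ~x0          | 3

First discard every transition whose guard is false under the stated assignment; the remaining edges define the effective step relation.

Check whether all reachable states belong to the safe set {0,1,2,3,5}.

Safe = {0,1,2,3,5}
Reach set: {0,1,2,3,4,5}
  0: safe
  1: safe
  2: safe
  3: safe
  4: ✗ unsafe
  5: safe
reach 4 via tau·a·b·a — violates

Answer: INVARIANT VIOLATED at state 4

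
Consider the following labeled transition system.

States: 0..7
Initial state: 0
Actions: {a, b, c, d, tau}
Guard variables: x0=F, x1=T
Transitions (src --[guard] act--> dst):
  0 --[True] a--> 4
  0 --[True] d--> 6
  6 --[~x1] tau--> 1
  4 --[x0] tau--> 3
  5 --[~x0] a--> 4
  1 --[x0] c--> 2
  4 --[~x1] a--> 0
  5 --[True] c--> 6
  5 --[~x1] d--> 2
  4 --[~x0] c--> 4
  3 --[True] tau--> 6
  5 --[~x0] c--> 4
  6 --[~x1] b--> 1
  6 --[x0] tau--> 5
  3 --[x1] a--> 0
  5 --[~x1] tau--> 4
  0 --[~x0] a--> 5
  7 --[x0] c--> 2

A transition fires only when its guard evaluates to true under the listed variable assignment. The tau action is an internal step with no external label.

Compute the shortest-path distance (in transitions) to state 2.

Layered search for 2:
  Layer 0: {0}
  Layer 1: {4,5,6}
2 never appears.

Answer: UNREACHABLE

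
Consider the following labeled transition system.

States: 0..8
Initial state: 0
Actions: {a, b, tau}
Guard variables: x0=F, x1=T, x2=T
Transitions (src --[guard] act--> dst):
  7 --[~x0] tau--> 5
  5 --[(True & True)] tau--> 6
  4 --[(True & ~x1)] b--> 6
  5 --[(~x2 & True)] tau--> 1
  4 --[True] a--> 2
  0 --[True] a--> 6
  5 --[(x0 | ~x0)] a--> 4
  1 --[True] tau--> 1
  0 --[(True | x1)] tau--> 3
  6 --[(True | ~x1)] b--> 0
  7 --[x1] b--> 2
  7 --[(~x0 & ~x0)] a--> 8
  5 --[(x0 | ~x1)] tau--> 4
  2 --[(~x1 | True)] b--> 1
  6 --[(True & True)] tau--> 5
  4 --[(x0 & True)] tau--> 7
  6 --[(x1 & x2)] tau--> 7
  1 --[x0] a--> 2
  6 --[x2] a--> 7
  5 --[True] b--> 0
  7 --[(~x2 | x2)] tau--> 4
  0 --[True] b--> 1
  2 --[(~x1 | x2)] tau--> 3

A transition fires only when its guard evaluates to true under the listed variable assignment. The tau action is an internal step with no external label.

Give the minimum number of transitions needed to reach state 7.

BFS to 7:
  Layer 0: {0}
  Layer 1: {1,3,6}
  Layer 2: {5,7}
first hit 7 at d=2 via a·a

Answer: 2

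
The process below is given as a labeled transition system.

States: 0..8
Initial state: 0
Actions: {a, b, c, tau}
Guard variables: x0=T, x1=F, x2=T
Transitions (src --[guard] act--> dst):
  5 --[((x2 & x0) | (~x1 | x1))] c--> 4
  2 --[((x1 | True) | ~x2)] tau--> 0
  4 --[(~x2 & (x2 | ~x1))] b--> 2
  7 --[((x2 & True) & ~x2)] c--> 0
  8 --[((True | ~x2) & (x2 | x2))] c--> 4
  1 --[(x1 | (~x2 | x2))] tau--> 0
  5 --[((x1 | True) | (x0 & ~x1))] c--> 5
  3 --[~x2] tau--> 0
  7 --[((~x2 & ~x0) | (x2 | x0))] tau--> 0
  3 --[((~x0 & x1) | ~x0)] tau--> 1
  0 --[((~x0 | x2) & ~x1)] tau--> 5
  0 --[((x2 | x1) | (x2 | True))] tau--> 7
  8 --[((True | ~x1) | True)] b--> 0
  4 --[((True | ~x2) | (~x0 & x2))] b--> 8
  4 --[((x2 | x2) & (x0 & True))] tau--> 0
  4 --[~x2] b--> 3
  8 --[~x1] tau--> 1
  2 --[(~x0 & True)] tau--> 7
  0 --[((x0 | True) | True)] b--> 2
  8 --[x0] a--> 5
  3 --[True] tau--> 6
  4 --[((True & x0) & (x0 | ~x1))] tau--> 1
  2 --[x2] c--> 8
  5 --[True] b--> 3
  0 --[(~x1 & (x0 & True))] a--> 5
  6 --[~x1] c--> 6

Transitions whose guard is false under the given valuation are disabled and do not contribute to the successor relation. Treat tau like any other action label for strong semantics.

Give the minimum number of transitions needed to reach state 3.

Answer: 2

Working:
BFS to 3:
  Layer 0: {0}
  Layer 1: {2,5,7}
  Layer 2: {3,4,8}
depth(3)=2, e.g. a·b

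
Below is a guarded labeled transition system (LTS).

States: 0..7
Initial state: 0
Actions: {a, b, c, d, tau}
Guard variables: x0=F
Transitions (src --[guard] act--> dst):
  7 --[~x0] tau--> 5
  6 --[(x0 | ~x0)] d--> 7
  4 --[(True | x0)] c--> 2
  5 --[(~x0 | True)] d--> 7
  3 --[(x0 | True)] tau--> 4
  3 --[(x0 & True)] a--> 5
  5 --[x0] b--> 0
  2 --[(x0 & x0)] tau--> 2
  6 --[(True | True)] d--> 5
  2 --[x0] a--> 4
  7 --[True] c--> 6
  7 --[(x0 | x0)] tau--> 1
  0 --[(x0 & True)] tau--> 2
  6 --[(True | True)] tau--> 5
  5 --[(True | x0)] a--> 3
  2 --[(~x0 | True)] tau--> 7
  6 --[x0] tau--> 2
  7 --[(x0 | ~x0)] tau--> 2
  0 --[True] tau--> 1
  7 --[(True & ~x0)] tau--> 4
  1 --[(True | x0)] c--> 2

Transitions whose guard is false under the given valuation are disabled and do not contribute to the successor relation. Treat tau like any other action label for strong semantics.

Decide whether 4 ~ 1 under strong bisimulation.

Answer: BISIMILAR

Trace:
Refine partition for ~:
  π0 = {{0,1,2,3,4,5,6,7}}
  π1 = {{0,2,3},{1,4},{5},{6},{7}}
  π2 = {{0,3},{1,4},{2},{5},{6},{7}}
6 equivalence class(es) (converged in 3)
[4]={1,4}  [1]={1,4}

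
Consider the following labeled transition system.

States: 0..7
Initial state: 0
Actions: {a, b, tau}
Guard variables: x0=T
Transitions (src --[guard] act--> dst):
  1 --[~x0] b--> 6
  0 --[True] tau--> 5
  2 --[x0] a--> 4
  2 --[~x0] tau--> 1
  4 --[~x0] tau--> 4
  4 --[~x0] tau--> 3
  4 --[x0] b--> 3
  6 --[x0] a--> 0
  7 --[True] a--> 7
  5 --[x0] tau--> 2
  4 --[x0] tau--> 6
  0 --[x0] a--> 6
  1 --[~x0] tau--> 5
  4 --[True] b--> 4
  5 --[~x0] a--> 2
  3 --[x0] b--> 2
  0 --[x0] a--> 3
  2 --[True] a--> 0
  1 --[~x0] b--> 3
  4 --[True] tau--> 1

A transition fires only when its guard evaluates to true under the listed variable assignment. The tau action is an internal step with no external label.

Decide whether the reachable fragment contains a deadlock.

Answer: DEADLOCK at state 1

Analysis:
Reachable = {0,1,2,3,4,5,6}
  0: a→3  a→6  tau→5  [3 out]
  1: ∅  [no exit]
  2: a→0  a→4  [2 out]
  3: b→2  [1 out]
  4: b→3  b→4  tau→1  tau→6  [4 out]
  5: tau→2  [1 out]
  6: a→0  [1 out]
trace reaching 1: tau·tau·a·tau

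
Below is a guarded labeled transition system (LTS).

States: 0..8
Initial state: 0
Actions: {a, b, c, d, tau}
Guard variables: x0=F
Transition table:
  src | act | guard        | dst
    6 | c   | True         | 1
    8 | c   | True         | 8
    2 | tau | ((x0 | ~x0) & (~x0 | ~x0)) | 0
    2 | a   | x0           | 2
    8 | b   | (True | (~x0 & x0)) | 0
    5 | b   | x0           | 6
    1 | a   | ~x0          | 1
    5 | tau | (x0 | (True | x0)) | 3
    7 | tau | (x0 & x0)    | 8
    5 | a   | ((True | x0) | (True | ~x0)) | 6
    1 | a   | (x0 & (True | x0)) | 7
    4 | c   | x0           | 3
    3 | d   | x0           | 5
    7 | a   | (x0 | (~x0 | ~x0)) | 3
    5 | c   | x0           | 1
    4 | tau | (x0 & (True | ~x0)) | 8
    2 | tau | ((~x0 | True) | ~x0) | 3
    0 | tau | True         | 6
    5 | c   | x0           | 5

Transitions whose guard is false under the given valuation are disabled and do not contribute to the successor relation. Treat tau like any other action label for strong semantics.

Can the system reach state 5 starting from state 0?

10 transition(s) survive guard evaluation.
Layer 0: {0}
Layer 1: {6}  cumulative {0,6}
Layer 2: {1}  cumulative {0,1,6}
R = {0,1,6}

Answer: UNREACHABLE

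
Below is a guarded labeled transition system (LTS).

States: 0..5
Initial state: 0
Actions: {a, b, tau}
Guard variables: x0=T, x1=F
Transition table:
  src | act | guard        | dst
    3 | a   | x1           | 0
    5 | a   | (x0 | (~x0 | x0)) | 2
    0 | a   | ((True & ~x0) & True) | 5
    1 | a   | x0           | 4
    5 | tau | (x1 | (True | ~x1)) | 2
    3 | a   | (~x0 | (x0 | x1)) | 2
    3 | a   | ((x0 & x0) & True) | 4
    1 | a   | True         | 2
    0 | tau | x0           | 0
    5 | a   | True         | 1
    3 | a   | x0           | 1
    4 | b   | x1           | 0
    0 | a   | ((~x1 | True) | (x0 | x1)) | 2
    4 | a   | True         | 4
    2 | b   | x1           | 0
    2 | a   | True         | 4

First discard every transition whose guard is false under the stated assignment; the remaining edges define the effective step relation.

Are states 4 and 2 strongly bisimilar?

Refine partition for ~:
  round 0: {{0,1,2,3,4,5}}
  round 1: {{0,5},{1,2,3,4}}
  round 2: {{0},{1,2,3,4},{5}}
3 equivalence class(es) (converged in 3)
4∈{1,2,3,4}, 2∈{1,2,3,4}

Answer: BISIMILAR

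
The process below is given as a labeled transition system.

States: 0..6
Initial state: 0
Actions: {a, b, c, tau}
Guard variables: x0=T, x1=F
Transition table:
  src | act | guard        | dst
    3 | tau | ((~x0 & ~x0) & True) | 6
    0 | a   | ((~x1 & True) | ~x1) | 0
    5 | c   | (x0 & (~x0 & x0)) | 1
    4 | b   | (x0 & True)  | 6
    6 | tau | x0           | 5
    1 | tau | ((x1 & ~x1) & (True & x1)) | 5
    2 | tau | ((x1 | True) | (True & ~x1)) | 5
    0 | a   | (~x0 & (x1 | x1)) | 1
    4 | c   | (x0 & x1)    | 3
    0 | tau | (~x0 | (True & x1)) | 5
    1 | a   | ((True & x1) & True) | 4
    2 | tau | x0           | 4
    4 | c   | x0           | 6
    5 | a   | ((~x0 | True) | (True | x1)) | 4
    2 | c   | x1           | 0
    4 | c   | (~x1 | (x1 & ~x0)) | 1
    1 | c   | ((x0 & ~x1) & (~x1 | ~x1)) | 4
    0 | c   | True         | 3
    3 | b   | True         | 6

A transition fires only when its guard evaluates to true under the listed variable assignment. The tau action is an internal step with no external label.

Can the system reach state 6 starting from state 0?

11 transition(s) survive guard evaluation.
depth 0: {0}
depth 1: {3}  total {0,3}
depth 2: {6}  total {0,3,6}
depth 3: {5}  total {0,3,5,6}
depth 4: {4}  total {0,3,4,5,6}
depth 5: {1}  total {0,1,3,4,5,6}
Reach set: {0,1,3,4,5,6}
Path to 6: c·b

Answer: REACHABLE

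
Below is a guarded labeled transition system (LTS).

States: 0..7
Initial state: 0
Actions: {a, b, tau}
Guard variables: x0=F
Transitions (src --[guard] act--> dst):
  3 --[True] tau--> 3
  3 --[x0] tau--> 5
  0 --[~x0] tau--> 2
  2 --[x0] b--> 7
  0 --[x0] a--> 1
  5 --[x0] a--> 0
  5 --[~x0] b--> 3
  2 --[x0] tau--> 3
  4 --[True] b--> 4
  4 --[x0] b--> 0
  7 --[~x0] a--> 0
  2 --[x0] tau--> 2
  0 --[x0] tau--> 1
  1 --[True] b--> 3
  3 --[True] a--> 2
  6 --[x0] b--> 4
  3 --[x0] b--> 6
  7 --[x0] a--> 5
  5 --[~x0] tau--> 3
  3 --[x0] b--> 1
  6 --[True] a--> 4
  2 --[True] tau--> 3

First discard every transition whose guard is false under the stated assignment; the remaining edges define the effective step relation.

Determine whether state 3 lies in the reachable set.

10 transition(s) survive guard evaluation.
Layer 0: {0}
Layer 1: {2}  total {0,2}
Layer 2: {3}  total {0,2,3}
Reach set: {0,2,3}
witness 3: tau·tau

Answer: REACHABLE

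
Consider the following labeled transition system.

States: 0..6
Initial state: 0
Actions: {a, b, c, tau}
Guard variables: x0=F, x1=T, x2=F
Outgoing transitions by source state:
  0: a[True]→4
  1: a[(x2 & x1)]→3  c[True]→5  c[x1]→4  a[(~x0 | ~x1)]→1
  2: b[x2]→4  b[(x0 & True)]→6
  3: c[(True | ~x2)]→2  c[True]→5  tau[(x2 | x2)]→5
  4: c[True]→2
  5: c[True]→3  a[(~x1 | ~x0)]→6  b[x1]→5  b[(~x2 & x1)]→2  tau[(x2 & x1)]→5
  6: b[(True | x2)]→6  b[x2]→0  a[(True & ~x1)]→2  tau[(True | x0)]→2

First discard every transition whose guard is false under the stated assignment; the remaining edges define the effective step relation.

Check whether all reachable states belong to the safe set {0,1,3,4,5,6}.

Answer: INVARIANT VIOLATED at state 2

Analysis:
Allowed set {0,1,3,4,5,6}
R = {0,2,4}
  0: ✓
  2: outside
  4: ✓
reach 2 via a·c — violates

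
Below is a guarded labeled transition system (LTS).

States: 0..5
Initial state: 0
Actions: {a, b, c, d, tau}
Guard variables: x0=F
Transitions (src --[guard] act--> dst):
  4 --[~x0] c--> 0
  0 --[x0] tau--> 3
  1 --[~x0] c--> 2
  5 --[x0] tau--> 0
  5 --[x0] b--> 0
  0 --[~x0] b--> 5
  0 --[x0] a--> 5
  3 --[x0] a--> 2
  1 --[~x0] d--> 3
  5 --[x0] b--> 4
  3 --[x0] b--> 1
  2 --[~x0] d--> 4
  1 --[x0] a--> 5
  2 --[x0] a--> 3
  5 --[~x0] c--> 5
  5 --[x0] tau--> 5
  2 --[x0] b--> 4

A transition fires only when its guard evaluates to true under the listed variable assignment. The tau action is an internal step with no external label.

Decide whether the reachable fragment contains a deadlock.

Reachable = {0,5}
  0: b→5  [1 exit(s)]
  5: c→5  [1 exit(s)]

Answer: DEADLOCK-FREE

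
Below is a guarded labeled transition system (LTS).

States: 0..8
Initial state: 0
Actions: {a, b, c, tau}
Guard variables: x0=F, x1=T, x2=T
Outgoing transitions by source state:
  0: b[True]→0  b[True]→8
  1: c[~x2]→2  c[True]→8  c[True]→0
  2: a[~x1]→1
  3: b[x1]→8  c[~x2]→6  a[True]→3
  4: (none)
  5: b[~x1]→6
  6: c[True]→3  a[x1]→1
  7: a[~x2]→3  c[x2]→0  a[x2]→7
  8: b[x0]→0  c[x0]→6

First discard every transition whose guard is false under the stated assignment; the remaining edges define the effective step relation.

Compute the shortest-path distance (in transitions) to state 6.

Answer: UNREACHABLE

Trace:
Layered search for 6:
  Layer 0: {0}
  Layer 1: {8}
6 never appears.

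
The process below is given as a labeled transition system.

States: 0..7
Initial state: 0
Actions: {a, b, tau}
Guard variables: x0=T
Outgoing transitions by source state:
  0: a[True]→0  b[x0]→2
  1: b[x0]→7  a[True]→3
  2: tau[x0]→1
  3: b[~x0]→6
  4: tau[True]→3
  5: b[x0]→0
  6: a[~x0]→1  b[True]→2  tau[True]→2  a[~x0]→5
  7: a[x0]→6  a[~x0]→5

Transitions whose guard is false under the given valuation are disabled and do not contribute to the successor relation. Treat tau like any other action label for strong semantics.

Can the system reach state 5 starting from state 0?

10 transition(s) survive guard evaluation.
depth 0: {0}
depth 1: {2}  total {0,2}
depth 2: {1}  total {0,1,2}
depth 3: {3,7}  total {0,1,2,3,7}
depth 4: {6}  total {0,1,2,3,6,7}
Reachable = {0,1,2,3,6,7}

Answer: UNREACHABLE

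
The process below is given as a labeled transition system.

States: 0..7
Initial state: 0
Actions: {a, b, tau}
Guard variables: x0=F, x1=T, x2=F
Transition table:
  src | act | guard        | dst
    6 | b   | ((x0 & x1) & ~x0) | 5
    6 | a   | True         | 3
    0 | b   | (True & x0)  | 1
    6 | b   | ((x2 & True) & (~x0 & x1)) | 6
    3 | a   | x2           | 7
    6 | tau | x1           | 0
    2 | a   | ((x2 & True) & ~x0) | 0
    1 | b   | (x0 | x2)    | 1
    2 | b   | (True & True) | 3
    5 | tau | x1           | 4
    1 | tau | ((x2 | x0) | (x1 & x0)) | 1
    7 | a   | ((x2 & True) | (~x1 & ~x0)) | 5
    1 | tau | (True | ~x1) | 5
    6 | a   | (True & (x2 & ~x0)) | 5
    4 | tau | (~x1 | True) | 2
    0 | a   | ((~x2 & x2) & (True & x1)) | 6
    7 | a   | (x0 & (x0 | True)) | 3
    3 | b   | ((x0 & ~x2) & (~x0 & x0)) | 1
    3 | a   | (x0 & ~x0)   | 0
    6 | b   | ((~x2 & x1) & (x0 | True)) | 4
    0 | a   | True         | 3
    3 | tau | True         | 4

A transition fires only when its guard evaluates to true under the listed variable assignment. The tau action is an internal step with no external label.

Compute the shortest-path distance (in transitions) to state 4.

BFS to 4:
  L0 = {0}
  L1 = {3}
  L2 = {4}
depth(4)=2, e.g. a·tau

Answer: 2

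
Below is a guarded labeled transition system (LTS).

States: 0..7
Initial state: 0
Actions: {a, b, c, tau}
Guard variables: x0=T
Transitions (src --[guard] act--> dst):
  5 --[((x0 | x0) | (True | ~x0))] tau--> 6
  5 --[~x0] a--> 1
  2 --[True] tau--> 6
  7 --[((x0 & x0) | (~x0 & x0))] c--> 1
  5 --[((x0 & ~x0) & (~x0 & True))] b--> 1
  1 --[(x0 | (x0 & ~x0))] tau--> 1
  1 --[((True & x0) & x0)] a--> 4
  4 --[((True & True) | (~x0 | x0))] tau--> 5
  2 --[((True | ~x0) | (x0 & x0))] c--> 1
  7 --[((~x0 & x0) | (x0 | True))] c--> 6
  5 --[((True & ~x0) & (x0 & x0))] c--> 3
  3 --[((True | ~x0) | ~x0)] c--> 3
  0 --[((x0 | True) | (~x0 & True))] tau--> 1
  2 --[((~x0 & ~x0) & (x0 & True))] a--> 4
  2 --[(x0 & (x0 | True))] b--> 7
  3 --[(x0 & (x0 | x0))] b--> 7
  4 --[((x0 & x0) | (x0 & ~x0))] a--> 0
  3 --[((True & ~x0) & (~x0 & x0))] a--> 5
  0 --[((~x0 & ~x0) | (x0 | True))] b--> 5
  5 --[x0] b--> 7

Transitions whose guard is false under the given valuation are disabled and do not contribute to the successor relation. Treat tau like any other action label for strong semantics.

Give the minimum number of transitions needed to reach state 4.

Layered search for 4:
  Layer 0: {0}
  Layer 1: {1,5}
  Layer 2: {4,6,7}
depth(4)=2, e.g. tau·a

Answer: 2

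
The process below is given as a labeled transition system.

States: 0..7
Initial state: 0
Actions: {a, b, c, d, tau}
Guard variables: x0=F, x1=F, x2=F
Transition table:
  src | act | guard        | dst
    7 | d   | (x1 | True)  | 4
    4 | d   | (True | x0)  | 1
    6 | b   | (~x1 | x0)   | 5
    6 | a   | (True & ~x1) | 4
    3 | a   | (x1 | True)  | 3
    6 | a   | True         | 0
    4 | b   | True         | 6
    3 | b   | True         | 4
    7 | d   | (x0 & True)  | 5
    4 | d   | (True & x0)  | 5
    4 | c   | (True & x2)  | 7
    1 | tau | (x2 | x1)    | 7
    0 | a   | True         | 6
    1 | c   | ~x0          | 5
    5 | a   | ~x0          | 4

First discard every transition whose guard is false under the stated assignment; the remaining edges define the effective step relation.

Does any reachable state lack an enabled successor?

Answer: DEADLOCK-FREE

Trace:
Reach set: {0,1,4,5,6}
  0: a→6  [1 out]
  1: c→5  [1 out]
  4: b→6  d→1  [2 out]
  5: a→4  [1 out]
  6: a→0  a→4  b→5  [3 out]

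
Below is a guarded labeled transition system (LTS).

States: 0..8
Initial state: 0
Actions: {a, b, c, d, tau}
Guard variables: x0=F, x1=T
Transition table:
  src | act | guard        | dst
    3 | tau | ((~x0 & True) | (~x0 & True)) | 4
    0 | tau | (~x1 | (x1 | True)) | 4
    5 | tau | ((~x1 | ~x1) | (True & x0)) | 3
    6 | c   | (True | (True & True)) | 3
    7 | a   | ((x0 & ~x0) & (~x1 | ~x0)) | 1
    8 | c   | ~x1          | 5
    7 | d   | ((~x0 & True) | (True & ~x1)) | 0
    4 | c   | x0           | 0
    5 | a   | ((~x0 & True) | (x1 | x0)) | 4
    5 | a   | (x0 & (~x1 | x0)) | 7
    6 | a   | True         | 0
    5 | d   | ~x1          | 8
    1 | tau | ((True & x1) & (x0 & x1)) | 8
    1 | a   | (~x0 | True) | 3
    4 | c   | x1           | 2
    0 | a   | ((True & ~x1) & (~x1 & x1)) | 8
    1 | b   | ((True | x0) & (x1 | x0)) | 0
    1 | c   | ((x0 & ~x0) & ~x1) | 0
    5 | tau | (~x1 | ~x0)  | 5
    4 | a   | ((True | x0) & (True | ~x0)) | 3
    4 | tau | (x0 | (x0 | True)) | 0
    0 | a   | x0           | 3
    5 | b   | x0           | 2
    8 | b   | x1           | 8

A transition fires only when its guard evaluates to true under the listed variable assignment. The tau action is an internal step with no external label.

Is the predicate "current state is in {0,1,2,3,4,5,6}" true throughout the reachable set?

Answer: INVARIANT HOLDS

Working:
Allowed set {0,1,2,3,4,5,6}
Reachable = {0,2,3,4}
  0: ✓
  2: ✓
  3: ✓
  4: ✓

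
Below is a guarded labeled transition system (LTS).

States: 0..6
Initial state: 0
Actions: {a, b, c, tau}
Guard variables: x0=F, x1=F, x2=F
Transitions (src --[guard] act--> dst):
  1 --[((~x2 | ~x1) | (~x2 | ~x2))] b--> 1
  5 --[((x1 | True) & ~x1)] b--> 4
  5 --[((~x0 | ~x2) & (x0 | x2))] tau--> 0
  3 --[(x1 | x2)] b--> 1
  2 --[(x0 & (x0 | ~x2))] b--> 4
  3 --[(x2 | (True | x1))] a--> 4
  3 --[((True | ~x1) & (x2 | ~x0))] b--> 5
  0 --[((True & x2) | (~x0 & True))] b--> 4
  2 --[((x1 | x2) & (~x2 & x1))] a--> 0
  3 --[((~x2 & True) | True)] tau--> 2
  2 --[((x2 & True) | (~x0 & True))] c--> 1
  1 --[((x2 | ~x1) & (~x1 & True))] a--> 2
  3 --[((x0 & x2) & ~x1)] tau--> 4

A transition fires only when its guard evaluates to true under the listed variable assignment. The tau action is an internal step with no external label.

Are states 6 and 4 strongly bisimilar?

Bisimulation quotient by refinement:
  P[0] = {{0,1,2,3,4,5,6}}
  P[1] = {{0,5},{1},{2},{3},{4,6}}
stable after 2 split(s): 5 block(s)
6∈{4,6}, 4∈{4,6}

Answer: BISIMILAR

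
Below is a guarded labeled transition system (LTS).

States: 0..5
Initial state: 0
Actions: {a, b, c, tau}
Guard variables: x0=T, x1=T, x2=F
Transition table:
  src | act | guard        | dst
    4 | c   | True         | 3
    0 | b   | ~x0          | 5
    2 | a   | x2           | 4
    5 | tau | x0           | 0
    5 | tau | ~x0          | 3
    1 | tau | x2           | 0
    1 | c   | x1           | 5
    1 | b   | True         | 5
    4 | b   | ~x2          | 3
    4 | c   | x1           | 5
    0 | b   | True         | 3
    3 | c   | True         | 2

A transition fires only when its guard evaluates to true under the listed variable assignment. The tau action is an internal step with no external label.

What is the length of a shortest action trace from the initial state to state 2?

BFS to 2:
  Layer 0: {0}
  Layer 1: {3}
  Layer 2: {2}
first hit 2 at d=2 via b·c

Answer: 2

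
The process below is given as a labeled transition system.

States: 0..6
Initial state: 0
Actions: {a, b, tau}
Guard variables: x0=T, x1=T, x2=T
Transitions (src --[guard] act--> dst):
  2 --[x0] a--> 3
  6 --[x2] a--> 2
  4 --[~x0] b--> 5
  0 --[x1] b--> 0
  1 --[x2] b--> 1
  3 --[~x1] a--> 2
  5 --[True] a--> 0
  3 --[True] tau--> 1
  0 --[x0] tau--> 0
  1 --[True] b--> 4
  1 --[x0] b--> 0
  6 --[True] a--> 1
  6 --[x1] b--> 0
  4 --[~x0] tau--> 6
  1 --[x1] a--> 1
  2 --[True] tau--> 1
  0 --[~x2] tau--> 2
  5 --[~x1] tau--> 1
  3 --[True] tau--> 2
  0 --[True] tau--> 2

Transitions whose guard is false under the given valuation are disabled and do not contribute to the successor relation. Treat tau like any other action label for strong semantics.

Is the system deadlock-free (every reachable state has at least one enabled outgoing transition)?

Answer: DEADLOCK at state 4

Working:
Reach set: {0,1,2,3,4}
  0: b→0  tau→0  tau→2  [3 exit(s)]
  1: a→1  b→0  b→1  b→4  [4 exit(s)]
  2: a→3  tau→1  [2 exit(s)]
  3: tau→1  tau→2  [2 exit(s)]
  4: ∅  [no exit]
Path to 4: tau·tau·b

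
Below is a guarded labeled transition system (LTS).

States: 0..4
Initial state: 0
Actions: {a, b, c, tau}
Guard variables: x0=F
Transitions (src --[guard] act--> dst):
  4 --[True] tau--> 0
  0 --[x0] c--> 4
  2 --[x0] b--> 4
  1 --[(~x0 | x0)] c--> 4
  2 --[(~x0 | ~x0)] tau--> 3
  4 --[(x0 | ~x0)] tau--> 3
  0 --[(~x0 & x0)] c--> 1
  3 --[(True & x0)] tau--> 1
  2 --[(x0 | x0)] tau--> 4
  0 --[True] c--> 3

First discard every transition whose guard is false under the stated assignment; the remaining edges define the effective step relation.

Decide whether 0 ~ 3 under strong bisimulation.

Refine partition for ~:
  P[0] = {{0,1,2,3,4}}
  P[1] = {{0,1},{2,4},{3}}
  P[2] = {{0},{1},{2},{3},{4}}
Fixed point at round 3; 5 class(es).
class of 0: {0}; class of 3: {3}

Answer: NOT BISIMILAR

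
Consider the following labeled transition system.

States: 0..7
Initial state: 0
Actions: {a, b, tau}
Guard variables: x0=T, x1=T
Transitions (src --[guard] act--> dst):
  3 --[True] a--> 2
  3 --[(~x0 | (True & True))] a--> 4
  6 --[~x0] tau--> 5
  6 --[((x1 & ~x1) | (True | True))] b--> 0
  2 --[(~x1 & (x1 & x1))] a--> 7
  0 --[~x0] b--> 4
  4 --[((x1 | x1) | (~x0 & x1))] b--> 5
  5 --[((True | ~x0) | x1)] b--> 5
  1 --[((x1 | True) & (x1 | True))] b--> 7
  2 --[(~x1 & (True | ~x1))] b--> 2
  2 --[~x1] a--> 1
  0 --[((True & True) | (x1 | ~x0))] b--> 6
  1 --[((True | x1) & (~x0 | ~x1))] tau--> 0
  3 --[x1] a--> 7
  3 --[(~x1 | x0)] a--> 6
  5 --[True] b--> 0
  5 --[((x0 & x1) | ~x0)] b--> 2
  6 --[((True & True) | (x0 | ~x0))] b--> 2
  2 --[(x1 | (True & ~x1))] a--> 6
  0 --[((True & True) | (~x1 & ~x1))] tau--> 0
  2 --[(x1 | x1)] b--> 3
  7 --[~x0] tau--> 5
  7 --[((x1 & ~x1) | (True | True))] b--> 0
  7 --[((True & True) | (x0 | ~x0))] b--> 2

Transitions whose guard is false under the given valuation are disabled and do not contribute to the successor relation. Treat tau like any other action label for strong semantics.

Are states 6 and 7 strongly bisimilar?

Answer: BISIMILAR

Trace:
Bisimulation quotient by refinement:
  π0 = {{0,1,2,3,4,5,6,7}}
  π1 = {{0},{1,4,5,6,7},{2},{3}}
  π2 = {{0},{1,4},{2},{3},{5},{6,7}}
  π3 = {{0},{1},{2},{3},{4},{5},{6,7}}
stable after 4 split(s): 7 block(s)
class of 6: {6,7}; class of 7: {6,7}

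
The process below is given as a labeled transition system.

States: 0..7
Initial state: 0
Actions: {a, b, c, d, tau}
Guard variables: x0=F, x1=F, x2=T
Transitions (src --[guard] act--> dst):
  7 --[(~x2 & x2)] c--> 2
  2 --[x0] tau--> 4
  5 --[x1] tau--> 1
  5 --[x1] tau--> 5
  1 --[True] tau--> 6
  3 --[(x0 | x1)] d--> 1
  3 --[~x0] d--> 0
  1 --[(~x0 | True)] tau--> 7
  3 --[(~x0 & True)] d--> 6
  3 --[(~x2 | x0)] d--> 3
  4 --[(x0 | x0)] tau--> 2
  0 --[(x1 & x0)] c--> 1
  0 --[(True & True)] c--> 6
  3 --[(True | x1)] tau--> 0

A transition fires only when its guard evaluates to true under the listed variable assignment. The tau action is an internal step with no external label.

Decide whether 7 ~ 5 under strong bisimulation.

Answer: BISIMILAR

Trace:
Bisimulation quotient by refinement:
  P[0] = {{0,1,2,3,4,5,6,7}}
  P[1] = {{0},{1},{2,4,5,6,7},{3}}
4 equivalence class(es) (converged in 2)
[7]={2,4,5,6,7}  [5]={2,4,5,6,7}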